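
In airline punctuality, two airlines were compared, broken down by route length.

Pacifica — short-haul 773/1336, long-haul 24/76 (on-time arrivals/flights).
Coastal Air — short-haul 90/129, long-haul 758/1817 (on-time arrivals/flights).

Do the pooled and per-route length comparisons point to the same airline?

No

Short-haul: Pacifica 773/1336 = 57.9%, Coastal Air 90/129 = 69.8% → Coastal Air
Long-haul: Pacifica 24/76 = 31.6%, Coastal Air 758/1817 = 41.7% → Coastal Air
Overall: Pacifica 797/1412 = 56.4%, Coastal Air 848/1946 = 43.6% → Pacifica
Coastal Air wins each route group but Pacifica wins overall — the comparison reverses. Coastal Air's flights skew toward long-haul, which has a lower base rate.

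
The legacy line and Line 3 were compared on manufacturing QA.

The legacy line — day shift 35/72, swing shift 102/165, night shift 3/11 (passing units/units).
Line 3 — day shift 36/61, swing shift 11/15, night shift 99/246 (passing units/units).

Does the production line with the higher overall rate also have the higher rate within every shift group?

No

Day shift: the legacy line 35/72 = 48.6%, Line 3 36/61 = 59.0% → Line 3
Swing shift: the legacy line 102/165 = 61.8%, Line 3 11/15 = 73.3% → Line 3
Night shift: the legacy line 3/11 = 27.3%, Line 3 99/246 = 40.2% → Line 3
Overall: the legacy line 140/248 = 56.5%, Line 3 146/322 = 45.3% → the legacy line
Line 3 wins each shift group but the legacy line wins overall — the comparison reverses. Line 3's units skew toward night shift, which has a lower base rate.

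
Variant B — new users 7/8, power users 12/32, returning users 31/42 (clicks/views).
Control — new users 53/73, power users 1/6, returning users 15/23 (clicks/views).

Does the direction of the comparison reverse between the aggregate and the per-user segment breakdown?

Yes

New users: Variant B 7/8 = 87.5%, Control 53/73 = 72.6% → Variant B
Power users: Variant B 12/32 = 37.5%, Control 1/6 = 16.7% → Variant B
Returning users: Variant B 31/42 = 73.8%, Control 15/23 = 65.2% → Variant B
Overall: Variant B 50/82 = 61.0%, Control 69/102 = 67.6% → Control
Variant B wins each user group but Control wins overall — the comparison reverses. Variant B's views skew toward power users, which has a lower base rate.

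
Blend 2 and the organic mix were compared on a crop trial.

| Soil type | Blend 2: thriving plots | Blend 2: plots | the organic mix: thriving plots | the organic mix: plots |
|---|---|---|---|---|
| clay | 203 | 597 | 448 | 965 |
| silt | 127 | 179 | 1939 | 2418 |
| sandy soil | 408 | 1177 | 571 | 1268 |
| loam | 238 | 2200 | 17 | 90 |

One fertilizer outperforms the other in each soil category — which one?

Clay: Blend 2 203/597 = 34.0%, the organic mix 448/965 = 46.4% → the organic mix
Silt: Blend 2 127/179 = 70.9%, the organic mix 1939/2418 = 80.2% → the organic mix
Sandy soil: Blend 2 408/1177 = 34.7%, the organic mix 571/1268 = 45.0% → the organic mix
Loam: Blend 2 238/2200 = 10.8%, the organic mix 17/90 = 18.9% → the organic mix
The organic mix has the higher rate in all 4 groups.

the organic mix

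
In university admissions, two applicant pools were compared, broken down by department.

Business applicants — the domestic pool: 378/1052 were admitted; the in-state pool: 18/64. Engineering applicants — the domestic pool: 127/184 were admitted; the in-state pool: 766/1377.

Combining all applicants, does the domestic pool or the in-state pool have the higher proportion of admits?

Business: the domestic pool 378/1052 = 35.9%, the in-state pool 18/64 = 28.1% → the domestic pool
Engineering: the domestic pool 127/184 = 69.0%, the in-state pool 766/1377 = 55.6% → the domestic pool
Overall: the domestic pool 505/1236 = 40.9%, the in-state pool 784/1441 = 54.4% → the in-state pool
(The domestic pool wins every department group but the in-state pool wins overall — the domestic pool's applicants skew toward the low-rate Business group.)

the in-state pool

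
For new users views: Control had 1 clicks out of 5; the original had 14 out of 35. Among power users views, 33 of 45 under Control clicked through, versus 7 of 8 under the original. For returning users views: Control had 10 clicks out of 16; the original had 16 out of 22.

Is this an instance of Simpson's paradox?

New users: Control 1/5 = 20.0%, the original 14/35 = 40.0% → the original
Power users: Control 33/45 = 73.3%, the original 7/8 = 87.5% → the original
Returning users: Control 10/16 = 62.5%, the original 16/22 = 72.7% → the original
Overall: Control 44/66 = 66.7%, the original 37/65 = 56.9% → Control
The original wins each user group but Control wins overall — the comparison reverses. The original's views skew toward new users, which has a lower base rate.

Yes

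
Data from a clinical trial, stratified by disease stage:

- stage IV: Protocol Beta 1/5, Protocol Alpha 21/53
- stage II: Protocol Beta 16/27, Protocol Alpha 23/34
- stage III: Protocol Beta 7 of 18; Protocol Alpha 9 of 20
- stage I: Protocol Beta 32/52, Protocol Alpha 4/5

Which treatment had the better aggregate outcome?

Stage IV: Protocol Beta 1/5 = 20.0%, Protocol Alpha 21/53 = 39.6% → Protocol Alpha
Stage II: Protocol Beta 16/27 = 59.3%, Protocol Alpha 23/34 = 67.6% → Protocol Alpha
Stage III: Protocol Beta 7/18 = 38.9%, Protocol Alpha 9/20 = 45.0% → Protocol Alpha
Stage I: Protocol Beta 32/52 = 61.5%, Protocol Alpha 4/5 = 80.0% → Protocol Alpha
Overall: Protocol Beta 56/102 = 54.9%, Protocol Alpha 57/112 = 50.9% → Protocol Beta
(Protocol Alpha wins every disease group but Protocol Beta wins overall — Protocol Alpha's patients skew toward the low-rate stage IV group.)

Protocol Beta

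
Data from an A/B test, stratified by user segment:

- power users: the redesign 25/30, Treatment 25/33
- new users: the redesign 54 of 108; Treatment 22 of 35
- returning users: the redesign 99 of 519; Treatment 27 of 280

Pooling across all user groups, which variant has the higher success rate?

Power users: the redesign 25/30 = 83.3%, Treatment 25/33 = 75.8% → the redesign
New users: the redesign 54/108 = 50.0%, Treatment 22/35 = 62.9% → Treatment
Returning users: the redesign 99/519 = 19.1%, Treatment 27/280 = 9.6% → the redesign
Overall: the redesign 178/657 = 27.1%, Treatment 74/348 = 21.3% → the redesign
(Neither sweeps every user group, but the redesign has the higher pooled rate.)

the redesign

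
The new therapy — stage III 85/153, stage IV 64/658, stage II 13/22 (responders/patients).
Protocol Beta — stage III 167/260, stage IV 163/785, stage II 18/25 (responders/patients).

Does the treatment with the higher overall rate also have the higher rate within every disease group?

Yes

Stage III: the new therapy 85/153 = 55.6%, Protocol Beta 167/260 = 64.2% → Protocol Beta
Stage IV: the new therapy 64/658 = 9.7%, Protocol Beta 163/785 = 20.8% → Protocol Beta
Stage II: the new therapy 13/22 = 59.1%, Protocol Beta 18/25 = 72.0% → Protocol Beta
Overall: the new therapy 162/833 = 19.4%, Protocol Beta 348/1070 = 32.5% → Protocol Beta
Protocol Beta wins overall and in every disease group — no reversal.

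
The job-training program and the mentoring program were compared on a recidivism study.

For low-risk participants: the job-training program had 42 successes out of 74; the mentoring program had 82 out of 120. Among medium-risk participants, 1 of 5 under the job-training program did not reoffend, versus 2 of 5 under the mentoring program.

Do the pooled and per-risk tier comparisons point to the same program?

Low-risk: the job-training program 42/74 = 56.8%, the mentoring program 82/120 = 68.3% → the mentoring program
Medium-risk: the job-training program 1/5 = 20.0%, the mentoring program 2/5 = 40.0% → the mentoring program
Overall: the job-training program 43/79 = 54.4%, the mentoring program 84/125 = 67.2% → the mentoring program
The mentoring program wins overall and in every risk group — no reversal.

Yes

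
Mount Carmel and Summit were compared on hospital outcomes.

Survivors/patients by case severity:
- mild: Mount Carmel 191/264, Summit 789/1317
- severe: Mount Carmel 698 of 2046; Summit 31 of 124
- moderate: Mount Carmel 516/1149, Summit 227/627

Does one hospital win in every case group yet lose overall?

Mild: Mount Carmel 191/264 = 72.3%, Summit 789/1317 = 59.9% → Mount Carmel
Severe: Mount Carmel 698/2046 = 34.1%, Summit 31/124 = 25.0% → Mount Carmel
Moderate: Mount Carmel 516/1149 = 44.9%, Summit 227/627 = 36.2% → Mount Carmel
Overall: Mount Carmel 1405/3459 = 40.6%, Summit 1047/2068 = 50.6% → Summit
Mount Carmel wins each case group but Summit wins overall — the comparison reverses. Mount Carmel's patients skew toward severe, which has a lower base rate.

Yes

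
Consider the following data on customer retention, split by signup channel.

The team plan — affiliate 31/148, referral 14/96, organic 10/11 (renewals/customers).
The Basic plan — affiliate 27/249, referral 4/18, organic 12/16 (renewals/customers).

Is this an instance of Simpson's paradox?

No

Affiliate: the team plan 31/148 = 20.9%, the Basic plan 27/249 = 10.8% → the team plan
Referral: the team plan 14/96 = 14.6%, the Basic plan 4/18 = 22.2% → the Basic plan
Organic: the team plan 10/11 = 90.9%, the Basic plan 12/16 = 75.0% → the team plan
Overall: the team plan 55/255 = 21.6%, the Basic plan 43/283 = 15.2% → the team plan
Neither sweeps: the team plan wins 2 of 3 groups, the Basic plan wins 1. The team plan wins overall but not every group — no Simpson reversal.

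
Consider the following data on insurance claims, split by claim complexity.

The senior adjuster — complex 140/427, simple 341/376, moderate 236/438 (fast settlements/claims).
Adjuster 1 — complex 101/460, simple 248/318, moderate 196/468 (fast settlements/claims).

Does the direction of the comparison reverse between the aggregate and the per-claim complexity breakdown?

No

Complex: the senior adjuster 140/427 = 32.8%, Adjuster 1 101/460 = 22.0% → the senior adjuster
Simple: the senior adjuster 341/376 = 90.7%, Adjuster 1 248/318 = 78.0% → the senior adjuster
Moderate: the senior adjuster 236/438 = 53.9%, Adjuster 1 196/468 = 41.9% → the senior adjuster
Overall: the senior adjuster 717/1241 = 57.8%, Adjuster 1 545/1246 = 43.7% → the senior adjuster
The senior adjuster wins overall and in every claim group — no reversal.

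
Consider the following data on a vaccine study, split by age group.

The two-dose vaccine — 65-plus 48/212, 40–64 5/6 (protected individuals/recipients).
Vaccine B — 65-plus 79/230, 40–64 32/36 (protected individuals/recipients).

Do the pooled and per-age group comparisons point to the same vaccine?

65-plus: the two-dose vaccine 48/212 = 22.6%, Vaccine B 79/230 = 34.3% → Vaccine B
40–64: the two-dose vaccine 5/6 = 83.3%, Vaccine B 32/36 = 88.9% → Vaccine B
Overall: the two-dose vaccine 53/218 = 24.3%, Vaccine B 111/266 = 41.7% → Vaccine B
Vaccine B wins overall and in every age group — no reversal.

Yes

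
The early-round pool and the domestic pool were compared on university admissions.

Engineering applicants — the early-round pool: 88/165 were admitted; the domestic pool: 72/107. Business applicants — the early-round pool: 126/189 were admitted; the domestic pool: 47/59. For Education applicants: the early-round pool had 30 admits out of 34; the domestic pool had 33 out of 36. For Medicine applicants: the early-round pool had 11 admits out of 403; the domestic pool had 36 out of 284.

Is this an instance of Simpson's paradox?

No

Engineering: the early-round pool 88/165 = 53.3%, the domestic pool 72/107 = 67.3% → the domestic pool
Business: the early-round pool 126/189 = 66.7%, the domestic pool 47/59 = 79.7% → the domestic pool
Education: the early-round pool 30/34 = 88.2%, the domestic pool 33/36 = 91.7% → the domestic pool
Medicine: the early-round pool 11/403 = 2.7%, the domestic pool 36/284 = 12.7% → the domestic pool
Overall: the early-round pool 255/791 = 32.2%, the domestic pool 188/486 = 38.7% → the domestic pool
The domestic pool wins overall and in every department group — no reversal.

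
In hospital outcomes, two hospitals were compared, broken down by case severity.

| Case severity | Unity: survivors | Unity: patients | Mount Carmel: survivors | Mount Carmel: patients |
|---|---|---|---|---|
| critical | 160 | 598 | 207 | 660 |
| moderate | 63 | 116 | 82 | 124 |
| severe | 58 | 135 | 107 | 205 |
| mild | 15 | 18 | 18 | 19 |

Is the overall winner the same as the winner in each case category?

Critical: Unity 160/598 = 26.8%, Mount Carmel 207/660 = 31.4% → Mount Carmel
Moderate: Unity 63/116 = 54.3%, Mount Carmel 82/124 = 66.1% → Mount Carmel
Severe: Unity 58/135 = 43.0%, Mount Carmel 107/205 = 52.2% → Mount Carmel
Mild: Unity 15/18 = 83.3%, Mount Carmel 18/19 = 94.7% → Mount Carmel
Overall: Unity 296/867 = 34.1%, Mount Carmel 414/1008 = 41.1% → Mount Carmel
Mount Carmel wins overall and in every case group — no reversal.

Yes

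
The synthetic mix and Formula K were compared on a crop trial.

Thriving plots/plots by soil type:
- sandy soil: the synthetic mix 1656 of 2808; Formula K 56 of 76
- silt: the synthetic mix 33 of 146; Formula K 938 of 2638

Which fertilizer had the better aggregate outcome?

Sandy soil: the synthetic mix 1656/2808 = 59.0%, Formula K 56/76 = 73.7% → Formula K
Silt: the synthetic mix 33/146 = 22.6%, Formula K 938/2638 = 35.6% → Formula K
Overall: the synthetic mix 1689/2954 = 57.2%, Formula K 994/2714 = 36.6% → the synthetic mix
(Formula K wins every soil group but the synthetic mix wins overall — Formula K's plots skew toward the low-rate silt group.)

the synthetic mix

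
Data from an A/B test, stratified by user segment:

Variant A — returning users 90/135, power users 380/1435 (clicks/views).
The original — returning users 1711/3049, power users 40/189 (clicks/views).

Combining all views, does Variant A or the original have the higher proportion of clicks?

Returning users: Variant A 90/135 = 66.7%, the original 1711/3049 = 56.1% → Variant A
Power users: Variant A 380/1435 = 26.5%, the original 40/189 = 21.2% → Variant A
Overall: Variant A 470/1570 = 29.9%, the original 1751/3238 = 54.1% → the original
(Variant A wins every user group but the original wins overall — Variant A's views skew toward the low-rate power users group.)

the original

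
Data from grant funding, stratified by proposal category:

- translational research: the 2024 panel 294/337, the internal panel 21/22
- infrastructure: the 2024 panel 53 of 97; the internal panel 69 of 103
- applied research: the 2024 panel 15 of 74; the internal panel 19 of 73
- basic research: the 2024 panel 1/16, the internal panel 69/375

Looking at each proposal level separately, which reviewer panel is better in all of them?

Translational research: the 2024 panel 294/337 = 87.2%, the internal panel 21/22 = 95.5% → the internal panel
Infrastructure: the 2024 panel 53/97 = 54.6%, the internal panel 69/103 = 67.0% → the internal panel
Applied research: the 2024 panel 15/74 = 20.3%, the internal panel 19/73 = 26.0% → the internal panel
Basic research: the 2024 panel 1/16 = 6.2%, the internal panel 69/375 = 18.4% → the internal panel
The internal panel has the higher rate in all 4 groups.

the internal panel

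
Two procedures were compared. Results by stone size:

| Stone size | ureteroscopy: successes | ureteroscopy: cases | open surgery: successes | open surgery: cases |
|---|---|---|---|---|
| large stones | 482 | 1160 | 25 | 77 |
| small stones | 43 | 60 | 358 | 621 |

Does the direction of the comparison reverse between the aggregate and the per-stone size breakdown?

Large stones: ureteroscopy 482/1160 = 41.6%, open surgery 25/77 = 32.5% → ureteroscopy
Small stones: ureteroscopy 43/60 = 71.7%, open surgery 358/621 = 57.6% → ureteroscopy
Overall: ureteroscopy 525/1220 = 43.0%, open surgery 383/698 = 54.9% → open surgery
Ureteroscopy wins each stone group but open surgery wins overall — the comparison reverses. Ureteroscopy's cases skew toward large stones, which has a lower base rate.

Yes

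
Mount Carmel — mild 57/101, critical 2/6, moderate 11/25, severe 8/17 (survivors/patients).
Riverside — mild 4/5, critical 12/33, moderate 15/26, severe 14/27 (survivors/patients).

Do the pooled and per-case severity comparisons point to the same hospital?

No

Mild: Mount Carmel 57/101 = 56.4%, Riverside 4/5 = 80.0% → Riverside
Critical: Mount Carmel 2/6 = 33.3%, Riverside 12/33 = 36.4% → Riverside
Moderate: Mount Carmel 11/25 = 44.0%, Riverside 15/26 = 57.7% → Riverside
Severe: Mount Carmel 8/17 = 47.1%, Riverside 14/27 = 51.9% → Riverside
Overall: Mount Carmel 78/149 = 52.3%, Riverside 45/91 = 49.5% → Mount Carmel
Riverside wins each case group but Mount Carmel wins overall — the comparison reverses. Riverside's patients skew toward critical, which has a lower base rate.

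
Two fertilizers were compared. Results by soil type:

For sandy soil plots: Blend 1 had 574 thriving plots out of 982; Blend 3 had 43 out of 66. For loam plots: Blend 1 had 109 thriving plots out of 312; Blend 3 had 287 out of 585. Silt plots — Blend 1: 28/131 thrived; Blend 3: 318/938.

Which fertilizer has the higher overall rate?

Blend 1

Sandy soil: Blend 1 574/982 = 58.5%, Blend 3 43/66 = 65.2% → Blend 3
Loam: Blend 1 109/312 = 34.9%, Blend 3 287/585 = 49.1% → Blend 3
Silt: Blend 1 28/131 = 21.4%, Blend 3 318/938 = 33.9% → Blend 3
Overall: Blend 1 711/1425 = 49.9%, Blend 3 648/1589 = 40.8% → Blend 1
(Blend 3 wins every soil group but Blend 1 wins overall — Blend 3's plots skew toward the low-rate silt group.)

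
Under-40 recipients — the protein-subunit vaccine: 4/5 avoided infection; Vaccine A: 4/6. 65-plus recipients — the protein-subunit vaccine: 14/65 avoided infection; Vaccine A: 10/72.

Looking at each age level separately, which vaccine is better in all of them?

the protein-subunit vaccine

Under-40: the protein-subunit vaccine 4/5 = 80.0%, Vaccine A 4/6 = 66.7% → the protein-subunit vaccine
65-plus: the protein-subunit vaccine 14/65 = 21.5%, Vaccine A 10/72 = 13.9% → the protein-subunit vaccine
The protein-subunit vaccine has the higher rate in both groups.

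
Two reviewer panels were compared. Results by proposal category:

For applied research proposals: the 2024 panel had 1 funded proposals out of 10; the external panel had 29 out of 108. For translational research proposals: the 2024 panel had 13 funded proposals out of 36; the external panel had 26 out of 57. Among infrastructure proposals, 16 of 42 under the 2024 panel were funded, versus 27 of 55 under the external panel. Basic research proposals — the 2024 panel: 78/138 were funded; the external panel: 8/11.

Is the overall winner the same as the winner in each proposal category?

No

Applied research: the 2024 panel 1/10 = 10.0%, the external panel 29/108 = 26.9% → the external panel
Translational research: the 2024 panel 13/36 = 36.1%, the external panel 26/57 = 45.6% → the external panel
Infrastructure: the 2024 panel 16/42 = 38.1%, the external panel 27/55 = 49.1% → the external panel
Basic research: the 2024 panel 78/138 = 56.5%, the external panel 8/11 = 72.7% → the external panel
Overall: the 2024 panel 108/226 = 47.8%, the external panel 90/231 = 39.0% → the 2024 panel
The external panel wins each proposal group but the 2024 panel wins overall — the comparison reverses. The external panel's proposals skew toward applied research, which has a lower base rate.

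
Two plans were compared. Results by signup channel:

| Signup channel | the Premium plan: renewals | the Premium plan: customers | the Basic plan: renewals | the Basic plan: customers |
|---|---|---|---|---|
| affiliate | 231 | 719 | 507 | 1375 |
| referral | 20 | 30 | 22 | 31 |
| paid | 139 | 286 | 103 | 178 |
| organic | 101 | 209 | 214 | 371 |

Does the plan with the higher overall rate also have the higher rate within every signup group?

Yes

Affiliate: the Premium plan 231/719 = 32.1%, the Basic plan 507/1375 = 36.9% → the Basic plan
Referral: the Premium plan 20/30 = 66.7%, the Basic plan 22/31 = 71.0% → the Basic plan
Paid: the Premium plan 139/286 = 48.6%, the Basic plan 103/178 = 57.9% → the Basic plan
Organic: the Premium plan 101/209 = 48.3%, the Basic plan 214/371 = 57.7% → the Basic plan
Overall: the Premium plan 491/1244 = 39.5%, the Basic plan 846/1955 = 43.3% → the Basic plan
The Basic plan wins overall and in every signup group — no reversal.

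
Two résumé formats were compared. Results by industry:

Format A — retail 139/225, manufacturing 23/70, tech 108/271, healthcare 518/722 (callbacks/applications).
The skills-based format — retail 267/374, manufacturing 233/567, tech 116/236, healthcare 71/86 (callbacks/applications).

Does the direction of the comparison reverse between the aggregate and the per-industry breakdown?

Retail: Format A 139/225 = 61.8%, the skills-based format 267/374 = 71.4% → the skills-based format
Manufacturing: Format A 23/70 = 32.9%, the skills-based format 233/567 = 41.1% → the skills-based format
Tech: Format A 108/271 = 39.9%, the skills-based format 116/236 = 49.2% → the skills-based format
Healthcare: Format A 518/722 = 71.7%, the skills-based format 71/86 = 82.6% → the skills-based format
Overall: Format A 788/1288 = 61.2%, the skills-based format 687/1263 = 54.4% → Format A
The skills-based format wins each industry group but Format A wins overall — the comparison reverses. The skills-based format's applications skew toward manufacturing, which has a lower base rate.

Yes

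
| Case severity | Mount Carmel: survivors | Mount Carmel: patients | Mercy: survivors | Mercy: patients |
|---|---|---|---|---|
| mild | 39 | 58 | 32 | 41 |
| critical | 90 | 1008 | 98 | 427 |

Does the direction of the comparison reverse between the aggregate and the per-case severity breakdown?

Mild: Mount Carmel 39/58 = 67.2%, Mercy 32/41 = 78.0% → Mercy
Critical: Mount Carmel 90/1008 = 8.9%, Mercy 98/427 = 23.0% → Mercy
Overall: Mount Carmel 129/1066 = 12.1%, Mercy 130/468 = 27.8% → Mercy
Mercy wins overall and in every case group — no reversal.

No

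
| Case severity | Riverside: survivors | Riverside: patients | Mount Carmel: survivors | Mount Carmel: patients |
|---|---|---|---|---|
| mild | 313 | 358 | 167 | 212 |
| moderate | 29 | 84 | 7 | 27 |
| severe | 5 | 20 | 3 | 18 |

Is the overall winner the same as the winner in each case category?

Yes

Mild: Riverside 313/358 = 87.4%, Mount Carmel 167/212 = 78.8% → Riverside
Moderate: Riverside 29/84 = 34.5%, Mount Carmel 7/27 = 25.9% → Riverside
Severe: Riverside 5/20 = 25.0%, Mount Carmel 3/18 = 16.7% → Riverside
Overall: Riverside 347/462 = 75.1%, Mount Carmel 177/257 = 68.9% → Riverside
Riverside wins overall and in every case group — no reversal.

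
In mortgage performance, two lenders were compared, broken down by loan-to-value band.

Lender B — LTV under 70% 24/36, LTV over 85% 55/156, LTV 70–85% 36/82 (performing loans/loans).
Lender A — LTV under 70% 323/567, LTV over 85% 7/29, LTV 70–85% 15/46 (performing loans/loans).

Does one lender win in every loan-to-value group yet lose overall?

Yes

LTV under 70%: Lender B 24/36 = 66.7%, Lender A 323/567 = 57.0% → Lender B
LTV over 85%: Lender B 55/156 = 35.3%, Lender A 7/29 = 24.1% → Lender B
LTV 70–85%: Lender B 36/82 = 43.9%, Lender A 15/46 = 32.6% → Lender B
Overall: Lender B 115/274 = 42.0%, Lender A 345/642 = 53.7% → Lender A
Lender B wins each loan-to-value group but Lender A wins overall — the comparison reverses. Lender B's loans skew toward LTV over 85%, which has a lower base rate.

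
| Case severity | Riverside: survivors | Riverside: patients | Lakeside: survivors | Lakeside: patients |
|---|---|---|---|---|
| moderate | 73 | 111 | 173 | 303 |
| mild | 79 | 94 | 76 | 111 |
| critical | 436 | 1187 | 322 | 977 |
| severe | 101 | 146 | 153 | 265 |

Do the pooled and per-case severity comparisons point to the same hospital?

Yes

Moderate: Riverside 73/111 = 65.8%, Lakeside 173/303 = 57.1% → Riverside
Mild: Riverside 79/94 = 84.0%, Lakeside 76/111 = 68.5% → Riverside
Critical: Riverside 436/1187 = 36.7%, Lakeside 322/977 = 33.0% → Riverside
Severe: Riverside 101/146 = 69.2%, Lakeside 153/265 = 57.7% → Riverside
Overall: Riverside 689/1538 = 44.8%, Lakeside 724/1656 = 43.7% → Riverside
Riverside wins overall and in every case group — no reversal.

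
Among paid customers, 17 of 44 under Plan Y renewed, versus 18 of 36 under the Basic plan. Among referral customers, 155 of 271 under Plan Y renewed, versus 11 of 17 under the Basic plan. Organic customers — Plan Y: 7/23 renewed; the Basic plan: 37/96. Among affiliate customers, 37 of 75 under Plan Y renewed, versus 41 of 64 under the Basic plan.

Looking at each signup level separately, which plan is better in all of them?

the Basic plan

Paid: Plan Y 17/44 = 38.6%, the Basic plan 18/36 = 50.0% → the Basic plan
Referral: Plan Y 155/271 = 57.2%, the Basic plan 11/17 = 64.7% → the Basic plan
Organic: Plan Y 7/23 = 30.4%, the Basic plan 37/96 = 38.5% → the Basic plan
Affiliate: Plan Y 37/75 = 49.3%, the Basic plan 41/64 = 64.1% → the Basic plan
The Basic plan has the higher rate in all 4 groups.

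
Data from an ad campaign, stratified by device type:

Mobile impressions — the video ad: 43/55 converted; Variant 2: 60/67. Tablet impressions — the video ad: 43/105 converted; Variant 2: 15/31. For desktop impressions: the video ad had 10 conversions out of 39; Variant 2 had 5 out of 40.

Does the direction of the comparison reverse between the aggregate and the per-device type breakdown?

No

Mobile: the video ad 43/55 = 78.2%, Variant 2 60/67 = 89.6% → Variant 2
Tablet: the video ad 43/105 = 41.0%, Variant 2 15/31 = 48.4% → Variant 2
Desktop: the video ad 10/39 = 25.6%, Variant 2 5/40 = 12.5% → the video ad
Overall: the video ad 96/199 = 48.2%, Variant 2 80/138 = 58.0% → Variant 2
Neither sweeps: the video ad wins 1 of 3 groups, Variant 2 wins 2. Variant 2 wins overall but not every group — no Simpson reversal.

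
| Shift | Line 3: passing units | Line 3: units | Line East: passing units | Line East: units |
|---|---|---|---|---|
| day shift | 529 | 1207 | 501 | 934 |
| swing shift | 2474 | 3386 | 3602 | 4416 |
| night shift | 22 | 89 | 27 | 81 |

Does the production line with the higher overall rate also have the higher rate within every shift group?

Day shift: Line 3 529/1207 = 43.8%, Line East 501/934 = 53.6% → Line East
Swing shift: Line 3 2474/3386 = 73.1%, Line East 3602/4416 = 81.6% → Line East
Night shift: Line 3 22/89 = 24.7%, Line East 27/81 = 33.3% → Line East
Overall: Line 3 3025/4682 = 64.6%, Line East 4130/5431 = 76.0% → Line East
Line East wins overall and in every shift group — no reversal.

Yes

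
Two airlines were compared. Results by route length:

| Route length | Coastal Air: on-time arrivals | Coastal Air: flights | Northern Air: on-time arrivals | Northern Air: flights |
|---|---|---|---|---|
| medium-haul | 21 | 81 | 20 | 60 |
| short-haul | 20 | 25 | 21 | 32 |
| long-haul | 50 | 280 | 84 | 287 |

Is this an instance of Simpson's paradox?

Medium-haul: Coastal Air 21/81 = 25.9%, Northern Air 20/60 = 33.3% → Northern Air
Short-haul: Coastal Air 20/25 = 80.0%, Northern Air 21/32 = 65.6% → Coastal Air
Long-haul: Coastal Air 50/280 = 17.9%, Northern Air 84/287 = 29.3% → Northern Air
Overall: Coastal Air 91/386 = 23.6%, Northern Air 125/379 = 33.0% → Northern Air
Neither sweeps: Coastal Air wins 1 of 3 groups, Northern Air wins 2. Northern Air wins overall but not every group — no Simpson reversal.

No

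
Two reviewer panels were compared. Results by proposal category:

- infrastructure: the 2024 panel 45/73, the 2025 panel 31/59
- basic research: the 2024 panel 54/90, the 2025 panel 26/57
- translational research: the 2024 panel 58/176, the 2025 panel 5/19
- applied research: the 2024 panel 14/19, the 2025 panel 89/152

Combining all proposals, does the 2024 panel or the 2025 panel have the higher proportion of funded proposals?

the 2025 panel

Infrastructure: the 2024 panel 45/73 = 61.6%, the 2025 panel 31/59 = 52.5% → the 2024 panel
Basic research: the 2024 panel 54/90 = 60.0%, the 2025 panel 26/57 = 45.6% → the 2024 panel
Translational research: the 2024 panel 58/176 = 33.0%, the 2025 panel 5/19 = 26.3% → the 2024 panel
Applied research: the 2024 panel 14/19 = 73.7%, the 2025 panel 89/152 = 58.6% → the 2024 panel
Overall: the 2024 panel 171/358 = 47.8%, the 2025 panel 151/287 = 52.6% → the 2025 panel
(The 2024 panel wins every proposal group but the 2025 panel wins overall — the 2024 panel's proposals skew toward the low-rate translational research group.)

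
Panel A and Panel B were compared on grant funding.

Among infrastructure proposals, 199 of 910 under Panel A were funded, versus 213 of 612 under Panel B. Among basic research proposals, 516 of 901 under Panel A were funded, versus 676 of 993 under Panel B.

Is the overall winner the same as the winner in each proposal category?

Yes

Infrastructure: Panel A 199/910 = 21.9%, Panel B 213/612 = 34.8% → Panel B
Basic research: Panel A 516/901 = 57.3%, Panel B 676/993 = 68.1% → Panel B
Overall: Panel A 715/1811 = 39.5%, Panel B 889/1605 = 55.4% → Panel B
Panel B wins overall and in every proposal group — no reversal.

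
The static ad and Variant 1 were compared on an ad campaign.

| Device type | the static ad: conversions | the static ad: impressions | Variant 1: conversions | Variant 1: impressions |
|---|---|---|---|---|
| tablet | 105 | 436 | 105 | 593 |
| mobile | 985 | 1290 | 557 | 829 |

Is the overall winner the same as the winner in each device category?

Tablet: the static ad 105/436 = 24.1%, Variant 1 105/593 = 17.7% → the static ad
Mobile: the static ad 985/1290 = 76.4%, Variant 1 557/829 = 67.2% → the static ad
Overall: the static ad 1090/1726 = 63.2%, Variant 1 662/1422 = 46.6% → the static ad
The static ad wins overall and in every device group — no reversal.

Yes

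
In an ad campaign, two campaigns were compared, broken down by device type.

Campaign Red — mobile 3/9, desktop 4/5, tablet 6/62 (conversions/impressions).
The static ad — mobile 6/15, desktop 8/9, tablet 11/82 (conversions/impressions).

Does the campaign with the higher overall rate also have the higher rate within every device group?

Yes

Mobile: Campaign Red 3/9 = 33.3%, the static ad 6/15 = 40.0% → the static ad
Desktop: Campaign Red 4/5 = 80.0%, the static ad 8/9 = 88.9% → the static ad
Tablet: Campaign Red 6/62 = 9.7%, the static ad 11/82 = 13.4% → the static ad
Overall: Campaign Red 13/76 = 17.1%, the static ad 25/106 = 23.6% → the static ad
The static ad wins overall and in every device group — no reversal.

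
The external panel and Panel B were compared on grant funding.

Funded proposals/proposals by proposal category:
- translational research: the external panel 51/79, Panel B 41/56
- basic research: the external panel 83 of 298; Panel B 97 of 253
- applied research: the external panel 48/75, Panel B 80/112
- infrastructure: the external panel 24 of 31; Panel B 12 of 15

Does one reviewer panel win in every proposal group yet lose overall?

Translational research: the external panel 51/79 = 64.6%, Panel B 41/56 = 73.2% → Panel B
Basic research: the external panel 83/298 = 27.9%, Panel B 97/253 = 38.3% → Panel B
Applied research: the external panel 48/75 = 64.0%, Panel B 80/112 = 71.4% → Panel B
Infrastructure: the external panel 24/31 = 77.4%, Panel B 12/15 = 80.0% → Panel B
Overall: the external panel 206/483 = 42.7%, Panel B 230/436 = 52.8% → Panel B
Panel B wins overall and in every proposal group — no reversal.

No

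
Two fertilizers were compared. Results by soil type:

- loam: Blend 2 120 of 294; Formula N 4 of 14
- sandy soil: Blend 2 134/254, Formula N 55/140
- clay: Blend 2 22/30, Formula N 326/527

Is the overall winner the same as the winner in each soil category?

Loam: Blend 2 120/294 = 40.8%, Formula N 4/14 = 28.6% → Blend 2
Sandy soil: Blend 2 134/254 = 52.8%, Formula N 55/140 = 39.3% → Blend 2
Clay: Blend 2 22/30 = 73.3%, Formula N 326/527 = 61.9% → Blend 2
Overall: Blend 2 276/578 = 47.8%, Formula N 385/681 = 56.5% → Formula N
Blend 2 wins each soil group but Formula N wins overall — the comparison reverses. Blend 2's plots skew toward loam, which has a lower base rate.

No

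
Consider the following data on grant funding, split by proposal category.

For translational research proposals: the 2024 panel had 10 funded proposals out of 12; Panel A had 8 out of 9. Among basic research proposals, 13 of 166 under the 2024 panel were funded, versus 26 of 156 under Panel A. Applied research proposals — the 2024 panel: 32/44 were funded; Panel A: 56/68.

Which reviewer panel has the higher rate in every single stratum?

Panel A

Translational research: the 2024 panel 10/12 = 83.3%, Panel A 8/9 = 88.9% → Panel A
Basic research: the 2024 panel 13/166 = 7.8%, Panel A 26/156 = 16.7% → Panel A
Applied research: the 2024 panel 32/44 = 72.7%, Panel A 56/68 = 82.4% → Panel A
Panel A has the higher rate in all 3 groups.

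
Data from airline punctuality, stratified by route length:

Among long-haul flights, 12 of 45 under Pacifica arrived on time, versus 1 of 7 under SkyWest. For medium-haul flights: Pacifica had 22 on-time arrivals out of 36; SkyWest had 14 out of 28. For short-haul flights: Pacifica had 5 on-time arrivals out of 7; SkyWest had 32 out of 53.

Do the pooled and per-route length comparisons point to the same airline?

No

Long-haul: Pacifica 12/45 = 26.7%, SkyWest 1/7 = 14.3% → Pacifica
Medium-haul: Pacifica 22/36 = 61.1%, SkyWest 14/28 = 50.0% → Pacifica
Short-haul: Pacifica 5/7 = 71.4%, SkyWest 32/53 = 60.4% → Pacifica
Overall: Pacifica 39/88 = 44.3%, SkyWest 47/88 = 53.4% → SkyWest
Pacifica wins each route group but SkyWest wins overall — the comparison reverses. Pacifica's flights skew toward long-haul, which has a lower base rate.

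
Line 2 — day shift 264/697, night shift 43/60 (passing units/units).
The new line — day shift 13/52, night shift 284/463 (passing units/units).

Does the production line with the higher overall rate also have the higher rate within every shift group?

Day shift: Line 2 264/697 = 37.9%, the new line 13/52 = 25.0% → Line 2
Night shift: Line 2 43/60 = 71.7%, the new line 284/463 = 61.3% → Line 2
Overall: Line 2 307/757 = 40.6%, the new line 297/515 = 57.7% → the new line
Line 2 wins each shift group but the new line wins overall — the comparison reverses. Line 2's units skew toward day shift, which has a lower base rate.

No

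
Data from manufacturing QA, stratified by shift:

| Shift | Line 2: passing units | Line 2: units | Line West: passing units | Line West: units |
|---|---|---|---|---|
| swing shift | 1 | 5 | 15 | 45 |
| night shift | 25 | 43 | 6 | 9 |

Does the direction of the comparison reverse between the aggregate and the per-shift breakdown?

Swing shift: Line 2 1/5 = 20.0%, Line West 15/45 = 33.3% → Line West
Night shift: Line 2 25/43 = 58.1%, Line West 6/9 = 66.7% → Line West
Overall: Line 2 26/48 = 54.2%, Line West 21/54 = 38.9% → Line 2
Line West wins each shift group but Line 2 wins overall — the comparison reverses. Line West's units skew toward swing shift, which has a lower base rate.

Yes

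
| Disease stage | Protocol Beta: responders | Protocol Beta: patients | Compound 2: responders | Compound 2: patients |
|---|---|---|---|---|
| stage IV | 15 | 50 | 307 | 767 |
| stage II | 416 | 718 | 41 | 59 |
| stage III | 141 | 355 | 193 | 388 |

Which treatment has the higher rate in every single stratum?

Compound 2

Stage IV: Protocol Beta 15/50 = 30.0%, Compound 2 307/767 = 40.0% → Compound 2
Stage II: Protocol Beta 416/718 = 57.9%, Compound 2 41/59 = 69.5% → Compound 2
Stage III: Protocol Beta 141/355 = 39.7%, Compound 2 193/388 = 49.7% → Compound 2
Compound 2 has the higher rate in all 3 groups.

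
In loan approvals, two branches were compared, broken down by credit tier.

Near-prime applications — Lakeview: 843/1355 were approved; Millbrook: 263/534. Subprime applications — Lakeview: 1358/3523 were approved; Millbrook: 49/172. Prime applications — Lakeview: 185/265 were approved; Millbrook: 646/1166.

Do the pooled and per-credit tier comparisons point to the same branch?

No

Near-prime: Lakeview 843/1355 = 62.2%, Millbrook 263/534 = 49.3% → Lakeview
Subprime: Lakeview 1358/3523 = 38.5%, Millbrook 49/172 = 28.5% → Lakeview
Prime: Lakeview 185/265 = 69.8%, Millbrook 646/1166 = 55.4% → Lakeview
Overall: Lakeview 2386/5143 = 46.4%, Millbrook 958/1872 = 51.2% → Millbrook
Lakeview wins each credit group but Millbrook wins overall — the comparison reverses. Lakeview's applications skew toward subprime, which has a lower base rate.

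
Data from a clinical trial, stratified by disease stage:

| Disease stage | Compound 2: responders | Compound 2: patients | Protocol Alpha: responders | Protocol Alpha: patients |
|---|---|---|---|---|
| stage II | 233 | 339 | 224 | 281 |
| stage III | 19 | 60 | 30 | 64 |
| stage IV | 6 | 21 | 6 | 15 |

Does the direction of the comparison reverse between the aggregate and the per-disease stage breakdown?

No

Stage II: Compound 2 233/339 = 68.7%, Protocol Alpha 224/281 = 79.7% → Protocol Alpha
Stage III: Compound 2 19/60 = 31.7%, Protocol Alpha 30/64 = 46.9% → Protocol Alpha
Stage IV: Compound 2 6/21 = 28.6%, Protocol Alpha 6/15 = 40.0% → Protocol Alpha
Overall: Compound 2 258/420 = 61.4%, Protocol Alpha 260/360 = 72.2% → Protocol Alpha
Protocol Alpha wins overall and in every disease group — no reversal.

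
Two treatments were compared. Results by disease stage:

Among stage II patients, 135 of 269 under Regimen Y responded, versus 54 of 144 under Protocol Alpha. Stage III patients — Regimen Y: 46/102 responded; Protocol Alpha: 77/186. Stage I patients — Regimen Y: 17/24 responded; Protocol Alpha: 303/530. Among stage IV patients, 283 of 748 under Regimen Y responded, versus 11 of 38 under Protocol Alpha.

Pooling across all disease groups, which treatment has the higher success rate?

Protocol Alpha

Stage II: Regimen Y 135/269 = 50.2%, Protocol Alpha 54/144 = 37.5% → Regimen Y
Stage III: Regimen Y 46/102 = 45.1%, Protocol Alpha 77/186 = 41.4% → Regimen Y
Stage I: Regimen Y 17/24 = 70.8%, Protocol Alpha 303/530 = 57.2% → Regimen Y
Stage IV: Regimen Y 283/748 = 37.8%, Protocol Alpha 11/38 = 28.9% → Regimen Y
Overall: Regimen Y 481/1143 = 42.1%, Protocol Alpha 445/898 = 49.6% → Protocol Alpha
(Regimen Y wins every disease group but Protocol Alpha wins overall — Regimen Y's patients skew toward the low-rate stage IV group.)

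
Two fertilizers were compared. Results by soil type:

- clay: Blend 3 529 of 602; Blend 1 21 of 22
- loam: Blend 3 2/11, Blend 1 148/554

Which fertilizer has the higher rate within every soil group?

Blend 1

Clay: Blend 3 529/602 = 87.9%, Blend 1 21/22 = 95.5% → Blend 1
Loam: Blend 3 2/11 = 18.2%, Blend 1 148/554 = 26.7% → Blend 1
Blend 1 has the higher rate in both groups.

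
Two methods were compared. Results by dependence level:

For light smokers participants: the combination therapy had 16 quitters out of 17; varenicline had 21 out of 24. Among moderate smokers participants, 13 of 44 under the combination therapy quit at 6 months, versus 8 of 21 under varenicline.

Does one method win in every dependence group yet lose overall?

No

Light smokers: the combination therapy 16/17 = 94.1%, varenicline 21/24 = 87.5% → the combination therapy
Moderate smokers: the combination therapy 13/44 = 29.5%, varenicline 8/21 = 38.1% → varenicline
Overall: the combination therapy 29/61 = 47.5%, varenicline 29/45 = 64.4% → varenicline
Neither sweeps: the combination therapy wins 1 of 2 groups, varenicline wins 1. Varenicline wins overall but not every group — no Simpson reversal.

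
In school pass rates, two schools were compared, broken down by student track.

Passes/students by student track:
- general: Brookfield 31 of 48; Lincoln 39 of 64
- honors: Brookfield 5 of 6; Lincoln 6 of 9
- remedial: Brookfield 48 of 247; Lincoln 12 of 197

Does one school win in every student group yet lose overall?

General: Brookfield 31/48 = 64.6%, Lincoln 39/64 = 60.9% → Brookfield
Honors: Brookfield 5/6 = 83.3%, Lincoln 6/9 = 66.7% → Brookfield
Remedial: Brookfield 48/247 = 19.4%, Lincoln 12/197 = 6.1% → Brookfield
Overall: Brookfield 84/301 = 27.9%, Lincoln 57/270 = 21.1% → Brookfield
Brookfield wins overall and in every student group — no reversal.

No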